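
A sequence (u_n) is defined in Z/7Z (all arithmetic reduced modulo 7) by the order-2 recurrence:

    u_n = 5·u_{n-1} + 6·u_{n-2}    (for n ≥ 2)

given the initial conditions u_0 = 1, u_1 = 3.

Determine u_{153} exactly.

u_2 = 5·3 + 6·1 = 0
u_3 = 5·0 + 6·3 = 4
u_4 = 5·4 + 6·0 = 6
u_5 = 5·6 + 6·4 = 5
u_6 = 5·5 + 6·6 = 5
u_7 = 5·5 + 6·5 = 6
u_8 = 5·6 + 6·5 = 4
u_9 = 5·4 + 6·6 = 0
u_10 = 5·0 + 6·4 = 3
u_11 = 5·3 + 6·0 = 1
u_12 = 5·1 + 6·3 = 2
u_13 = 5·2 + 6·1 = 2
u_14 = 5·2 + 6·2 = 1
u_15 = 5·1 + 6·2 = 3
(u_14, u_15) = (1, 3) = (u_0, u_1), so the sequence has period 14.
153 ≡ 13 (mod 14), hence u_153 = u_13 = 2.

2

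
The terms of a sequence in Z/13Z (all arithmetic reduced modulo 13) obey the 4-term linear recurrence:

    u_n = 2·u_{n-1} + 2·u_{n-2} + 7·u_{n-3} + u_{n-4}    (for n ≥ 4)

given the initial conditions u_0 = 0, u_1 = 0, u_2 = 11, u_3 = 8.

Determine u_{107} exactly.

12

u_4 = 2·8 + 2·11 + 7·0 + 1·0 = 12
u_5 = 2·12 + 2·8 + 7·11 + 1·0 = 0
u_6 = 2·0 + 2·12 + 7·8 + 1·11 = 0
u_7 = 2·0 + 2·0 + 7·12 + 1·8 = 1
u_8 = 2·1 + 2·0 + 7·0 + 1·12 = 1
u_9 = 2·1 + 2·1 + 7·0 + 1·0 = 4
u_10 = 2·4 + 2·1 + 7·1 + 1·0 = 4
u_11 = 2·4 + 2·4 + 7·1 + 1·1 = 11
u_12 = 2·11 + 2·4 + 7·4 + 1·1 = 7
u_13 = 2·7 + 2·11 + 7·4 + 1·4 = 3
u_14 = 2·3 + 2·7 + 7·11 + 1·4 = 10
u_15 = 2·10 + 2·3 + 7·7 + 1·11 = 8
u_16 = 2·8 + 2·10 + 7·3 + 1·7 = 12
u_17 = 2·12 + 2·8 + 7·10 + 1·3 = 9
u_18 = 2·9 + 2·12 + 7·8 + 1·10 = 4
u_19 = 2·4 + 2·9 + 7·12 + 1·8 = 1
u_20 = 2·1 + 2·4 + 7·9 + 1·12 = 7
u_21 = 2·7 + 2·1 + 7·4 + 1·9 = 1
u_22 = 2·1 + 2·7 + 7·1 + 1·4 = 1
u_23 = 2·1 + 2·1 + 7·7 + 1·1 = 2
u_24 = 2·2 + 2·1 + 7·1 + 1·7 = 7
u_25 = 2·7 + 2·2 + 7·1 + 1·1 = 0
u_26 = 2·0 + 2·7 + 7·2 + 1·1 = 3
u_27 = 2·3 + 2·0 + 7·7 + 1·2 = 5
u_28 = 2·5 + 2·3 + 7·0 + 1·7 = 10
u_29 = 2·10 + 2·5 + 7·3 + 1·0 = 12
u_30 = 2·12 + 2·10 + 7·5 + 1·3 = 4
u_31 = 2·4 + 2·12 + 7·10 + 1·5 = 3
u_32 = 2·3 + 2·4 + 7·12 + 1·10 = 4
u_33 = 2·4 + 2·3 + 7·4 + 1·12 = 2
u_34 = 2·2 + 2·4 + 7·3 + 1·4 = 11
u_35 = 2·11 + 2·2 + 7·4 + 1·3 = 5
u_36 = 2·5 + 2·11 + 7·2 + 1·4 = 11
u_37 = 2·11 + 2·5 + 7·11 + 1·2 = 7
u_38 = 2·7 + 2·11 + 7·5 + 1·11 = 4
u_39 = 2·4 + 2·7 + 7·11 + 1·5 = 0
u_40 = 2·0 + 2·4 + 7·7 + 1·11 = 3
u_41 = 2·3 + 2·0 + 7·4 + 1·7 = 2
u_42 = 2·2 + 2·3 + 7·0 + 1·4 = 1
u_43 = 2·1 + 2·2 + 7·3 + 1·0 = 1
u_44 = 2·1 + 2·1 + 7·2 + 1·3 = 8
u_45 = 2·8 + 2·1 + 7·1 + 1·2 = 1
u_46 = 2·1 + 2·8 + 7·1 + 1·1 = 0
u_47 = 2·0 + 2·1 + 7·8 + 1·1 = 7
u_48 = 2·7 + 2·0 + 7·1 + 1·8 = 3
u_49 = 2·3 + 2·7 + 7·0 + 1·1 = 8
u_50 = 2·8 + 2·3 + 7·7 + 1·0 = 6
u_51 = 2·6 + 2·8 + 7·3 + 1·7 = 4
u_52 = 2·4 + 2·6 + 7·8 + 1·3 = 1
u_53 = 2·1 + 2·4 + 7·6 + 1·8 = 8
u_54 = 2·8 + 2·1 + 7·4 + 1·6 = 0
u_55 = 2·0 + 2·8 + 7·1 + 1·4 = 1
u_56 = 2·1 + 2·0 + 7·8 + 1·1 = 7
u_57 = 2·7 + 2·1 + 7·0 + 1·8 = 11
u_58 = 2·11 + 2·7 + 7·1 + 1·0 = 4
u_59 = 2·4 + 2·11 + 7·7 + 1·1 = 2
u_60 = 2·2 + 2·4 + 7·11 + 1·7 = 5
u_61 = 2·5 + 2·2 + 7·4 + 1·11 = 1
u_62 = 2·1 + 2·5 + 7·2 + 1·4 = 4
u_63 = 2·4 + 2·1 + 7·5 + 1·2 = 8
u_64 = 2·8 + 2·4 + 7·1 + 1·5 = 10
u_65 = 2·10 + 2·8 + 7·4 + 1·1 = 0
u_66 = 2·0 + 2·10 + 7·8 + 1·4 = 2
u_67 = 2·2 + 2·0 + 7·10 + 1·8 = 4
u_68 = 2·4 + 2·2 + 7·0 + 1·10 = 9
u_69 = 2·9 + 2·4 + 7·2 + 1·0 = 1
u_70 = 2·1 + 2·9 + 7·4 + 1·2 = 11
u_71 = 2·11 + 2·1 + 7·9 + 1·4 = 0
u_72 = 2·0 + 2·11 + 7·1 + 1·9 = 12
u_73 = 2·12 + 2·0 + 7·11 + 1·1 = 11
u_74 = 2·11 + 2·12 + 7·0 + 1·11 = 5
u_75 = 2·5 + 2·11 + 7·12 + 1·0 = 12
u_76 = 2·12 + 2·5 + 7·11 + 1·12 = 6
u_77 = 2·6 + 2·12 + 7·5 + 1·11 = 4
u_78 = 2·4 + 2·6 + 7·12 + 1·5 = 5
u_79 = 2·5 + 2·4 + 7·6 + 1·12 = 7
u_80 = 2·7 + 2·5 + 7·4 + 1·6 = 6
u_81 = 2·6 + 2·7 + 7·5 + 1·4 = 0
u_82 = 2·0 + 2·6 + 7·7 + 1·5 = 1
u_83 = 2·1 + 2·0 + 7·6 + 1·7 = 12
u_84 = 2·12 + 2·1 + 7·0 + 1·6 = 6
u_85 = 2·6 + 2·12 + 7·1 + 1·0 = 4
u_86 = 2·4 + 2·6 + 7·12 + 1·1 = 1
u_87 = 2·1 + 2·4 + 7·6 + 1·12 = 12
u_88 = 2·12 + 2·1 + 7·4 + 1·6 = 8
u_89 = 2·8 + 2·12 + 7·1 + 1·4 = 12
u_90 = 2·12 + 2·8 + 7·12 + 1·1 = 8
u_91 = 2·8 + 2·12 + 7·8 + 1·12 = 4
u_92 = 2·4 + 2·8 + 7·12 + 1·8 = 12
u_93 = 2·12 + 2·4 + 7·8 + 1·12 = 9
u_94 = 2·9 + 2·12 + 7·4 + 1·8 = 0
u_95 = 2·0 + 2·9 + 7·12 + 1·4 = 2
u_96 = 2·2 + 2·0 + 7·9 + 1·12 = 1
u_97 = 2·1 + 2·2 + 7·0 + 1·9 = 2
u_98 = 2·2 + 2·1 + 7·2 + 1·0 = 7
u_99 = 2·7 + 2·2 + 7·1 + 1·2 = 1
u_100 = 2·1 + 2·7 + 7·2 + 1·1 = 5
u_101 = 2·5 + 2·1 + 7·7 + 1·2 = 11
u_102 = 2·11 + 2·5 + 7·1 + 1·7 = 7
u_103 = 2·7 + 2·11 + 7·5 + 1·1 = 7
u_104 = 2·7 + 2·7 + 7·11 + 1·5 = 6
u_105 = 2·6 + 2·7 + 7·7 + 1·11 = 8
u_106 = 2·8 + 2·6 + 7·7 + 1·7 = 6
u_107 = 2·6 + 2·8 + 7·6 + 1·7 = 12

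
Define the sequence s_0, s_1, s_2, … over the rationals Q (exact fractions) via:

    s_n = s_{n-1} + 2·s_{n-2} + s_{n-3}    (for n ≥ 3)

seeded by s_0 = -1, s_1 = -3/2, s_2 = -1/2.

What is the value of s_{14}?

s_3 = 1·-1/2 + 2·-3/2 + 1·-1 = -9/2
s_4 = 1·-9/2 + 2·-1/2 + 1·-3/2 = -7
s_5 = 1·-7 + 2·-9/2 + 1·-1/2 = -33/2
s_6 = 1·-33/2 + 2·-7 + 1·-9/2 = -35
s_7 = 1·-35 + 2·-33/2 + 1·-7 = -75
s_8 = 1·-75 + 2·-35 + 1·-33/2 = -323/2
s_9 = 1·-323/2 + 2·-75 + 1·-35 = -693/2
s_10 = 1·-693/2 + 2·-323/2 + 1·-75 = -1489/2
s_11 = 1·-1489/2 + 2·-693/2 + 1·-323/2 = -1599
s_12 = 1·-1599 + 2·-1489/2 + 1·-693/2 = -6869/2
s_13 = 1·-6869/2 + 2·-1599 + 1·-1489/2 = -7377
s_14 = 1·-7377 + 2·-6869/2 + 1·-1599 = -15845

-15845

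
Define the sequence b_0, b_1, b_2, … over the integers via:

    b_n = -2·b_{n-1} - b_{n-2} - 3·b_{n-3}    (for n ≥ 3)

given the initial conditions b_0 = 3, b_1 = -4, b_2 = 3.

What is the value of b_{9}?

b_3 = -2·3 + -1·-4 + -3·3 = -11
b_4 = -2·-11 + -1·3 + -3·-4 = 31
b_5 = -2·31 + -1·-11 + -3·3 = -60
b_6 = -2·-60 + -1·31 + -3·-11 = 122
b_7 = -2·122 + -1·-60 + -3·31 = -277
b_8 = -2·-277 + -1·122 + -3·-60 = 612
b_9 = -2·612 + -1·-277 + -3·122 = -1313

-1313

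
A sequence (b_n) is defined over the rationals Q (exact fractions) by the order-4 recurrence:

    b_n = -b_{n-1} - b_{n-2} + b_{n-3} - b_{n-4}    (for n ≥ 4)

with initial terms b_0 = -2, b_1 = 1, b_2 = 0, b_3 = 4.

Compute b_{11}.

25

b_4 = -1·4 + -1·0 + 1·1 + -1·-2 = -1
b_5 = -1·-1 + -1·4 + 1·0 + -1·1 = -4
b_6 = -1·-4 + -1·-1 + 1·4 + -1·0 = 9
b_7 = -1·9 + -1·-4 + 1·-1 + -1·4 = -10
b_8 = -1·-10 + -1·9 + 1·-4 + -1·-1 = -2
b_9 = -1·-2 + -1·-10 + 1·9 + -1·-4 = 25
b_10 = -1·25 + -1·-2 + 1·-10 + -1·9 = -42
b_11 = -1·-42 + -1·25 + 1·-2 + -1·-10 = 25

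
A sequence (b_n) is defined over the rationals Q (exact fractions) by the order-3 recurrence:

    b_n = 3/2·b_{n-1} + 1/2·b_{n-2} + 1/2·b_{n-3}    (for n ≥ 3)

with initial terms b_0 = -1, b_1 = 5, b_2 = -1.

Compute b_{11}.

b_3 = 3/2·-1 + 1/2·5 + 1/2·-1 = 1/2
b_4 = 3/2·1/2 + 1/2·-1 + 1/2·5 = 11/4
b_5 = 3/2·11/4 + 1/2·1/2 + 1/2·-1 = 31/8
b_6 = 3/2·31/8 + 1/2·11/4 + 1/2·1/2 = 119/16
b_7 = 3/2·119/16 + 1/2·31/8 + 1/2·11/4 = 463/32
b_8 = 3/2·463/32 + 1/2·119/16 + 1/2·31/8 = 1751/64
b_9 = 3/2·1751/64 + 1/2·463/32 + 1/2·119/16 = 6655/128
b_10 = 3/2·6655/128 + 1/2·1751/64 + 1/2·463/32 = 25319/256
b_11 = 3/2·25319/256 + 1/2·6655/128 + 1/2·1751/64 = 96271/512

96271/512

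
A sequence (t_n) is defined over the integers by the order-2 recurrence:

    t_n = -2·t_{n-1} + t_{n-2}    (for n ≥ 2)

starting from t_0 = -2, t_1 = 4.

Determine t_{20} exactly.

t_2 = -2·4 + 1·-2 = -10
t_3 = -2·-10 + 1·4 = 24
t_4 = -2·24 + 1·-10 = -58
t_5 = -2·-58 + 1·24 = 140
t_6 = -2·140 + 1·-58 = -338
t_7 = -2·-338 + 1·140 = 816
t_8 = -2·816 + 1·-338 = -1970
t_9 = -2·-1970 + 1·816 = 4756
t_10 = -2·4756 + 1·-1970 = -11482
t_11 = -2·-11482 + 1·4756 = 27720
t_12 = -2·27720 + 1·-11482 = -66922
t_13 = -2·-66922 + 1·27720 = 161564
t_14 = -2·161564 + 1·-66922 = -390050
t_15 = -2·-390050 + 1·161564 = 941664
t_16 = -2·941664 + 1·-390050 = -2273378
t_17 = -2·-2273378 + 1·941664 = 5488420
t_18 = -2·5488420 + 1·-2273378 = -13250218
t_19 = -2·-13250218 + 1·5488420 = 31988856
t_20 = -2·31988856 + 1·-13250218 = -77227930

-77227930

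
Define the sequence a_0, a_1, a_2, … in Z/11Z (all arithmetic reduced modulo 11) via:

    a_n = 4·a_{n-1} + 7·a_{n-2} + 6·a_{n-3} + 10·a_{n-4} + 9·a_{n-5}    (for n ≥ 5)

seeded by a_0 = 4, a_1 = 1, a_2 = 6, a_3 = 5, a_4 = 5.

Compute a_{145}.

4

a_5 = 4·5 + 7·5 + 6·6 + 10·1 + 9·4 = 5
a_6 = 4·5 + 7·5 + 6·5 + 10·6 + 9·1 = 0
a_7 = 4·0 + 7·5 + 6·5 + 10·5 + 9·6 = 4
a_8 = 4·4 + 7·0 + 6·5 + 10·5 + 9·5 = 9
a_9 = 4·9 + 7·4 + 6·0 + 10·5 + 9·5 = 5
a_10 = 4·5 + 7·9 + 6·4 + 10·0 + 9·5 = 9
Continuing the recurrence:
  a_11 = 0;  a_12 = 10;  a_13 = 5;  a_14 = 5;  a_15 = 9;  a_16 = 3
  a_17 = 3;  a_18 = 6;  a_19 = 0;  a_20 = 6;  a_21 = 7;  a_22 = 3
  a_23 = 8;  a_24 = 1;  a_25 = 4;  a_26 = 10;  a_27 = 5;  a_28 = 9
  a_29 = 4;  a_30 = 3;  a_31 = 3;  a_32 = 5;  a_33 = 4;  a_34 = 3
  a_35 = 6;  a_36 = 3;  a_37 = 3;  a_38 = 3;  a_39 = 6;  a_40 = 4
  a_41 = 1;  a_42 = 4;  a_43 = 2;  a_44 = 4;  a_45 = 1;  a_46 = 5
  a_47 = 8;  a_48 = 10;  a_49 = 7;  a_50 = 7;  a_51 = 9;  a_52 = 2
  a_53 = 9;  a_54 = 6;  a_55 = 10;  a_56 = 6;  a_57 = 7;  a_58 = 7
  a_59 = 3;  a_60 = 0;  a_61 = 0;  a_62 = 8;  a_63 = 4;  a_64 = 0
  a_65 = 10;  a_66 = 1;  a_67 = 10;  a_68 = 0;  a_69 = 0;  a_70 = 6
  a_71 = 1;  a_72 = 4;  a_73 = 4;  a_74 = 0;  a_75 = 6;  a_76 = 9
  a_77 = 0;  a_78 = 3;  a_79 = 5;  a_80 = 9;  a_81 = 5;  a_82 = 0
  a_83 = 1;  a_84 = 4;  a_85 = 0;  a_86 = 2;  a_87 = 9;  a_88 = 0
  a_89 = 1;  a_90 = 1;  a_91 = 9;  a_92 = 9;  a_93 = 5;  a_94 = 2
  a_95 = 9;  a_96 = 9;  a_97 = 0;  a_98 = 6;  a_99 = 10;  a_100 = 0
  a_101 = 0;  a_102 = 10;  a_103 = 7;  a_104 = 1;  a_105 = 3;  a_106 = 7
  a_107 = 6;  a_108 = 10;  a_109 = 9;  a_110 = 8;  a_111 = 3;  a_112 = 1
  a_113 = 0;  a_114 = 10;  a_115 = 5;  a_116 = 6;  a_117 = 7;  a_118 = 2
  a_119 = 2;  a_120 = 4;  a_121 = 1;  a_122 = 6;  a_123 = 5;  a_124 = 5
  a_125 = 5;  a_126 = 0;  a_127 = 4;  a_128 = 9;  a_129 = 5;  a_130 = 9
  a_131 = 0;  a_132 = 10;  a_133 = 5;  a_134 = 5;  a_135 = 9;  a_136 = 3
  a_137 = 3;  a_138 = 6;  a_139 = 0;  a_140 = 6;  a_141 = 7;  a_142 = 3
  a_143 = 8
a_144 = 4·8 + 7·3 + 6·7 + 10·6 + 9·0 = 1
a_145 = 4·1 + 7·8 + 6·3 + 10·7 + 9·6 = 4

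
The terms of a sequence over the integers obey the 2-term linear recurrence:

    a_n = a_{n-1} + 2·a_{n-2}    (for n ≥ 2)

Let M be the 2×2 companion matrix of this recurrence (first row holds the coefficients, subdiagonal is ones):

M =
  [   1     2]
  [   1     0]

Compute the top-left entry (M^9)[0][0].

341

(M^9)[0][0] is the top entry after applying M 9 times to the unit state (1, 0). Equivalently it is h_{10} for the auxiliary sequence (h_n) obeying the same recurrence with h_1 = 1 and h_i = 0 for 0 ≤ i < 1:
h_2 = 1·1 + 2·0 = 1
h_3 = 1·1 + 2·1 = 3
h_4 = 1·3 + 2·1 = 5
h_5 = 1·5 + 2·3 = 11
h_6 = 1·11 + 2·5 = 21
h_7 = 1·21 + 2·11 = 43
h_8 = 1·43 + 2·21 = 85
h_9 = 1·85 + 2·43 = 171
h_10 = 1·171 + 2·85 = 341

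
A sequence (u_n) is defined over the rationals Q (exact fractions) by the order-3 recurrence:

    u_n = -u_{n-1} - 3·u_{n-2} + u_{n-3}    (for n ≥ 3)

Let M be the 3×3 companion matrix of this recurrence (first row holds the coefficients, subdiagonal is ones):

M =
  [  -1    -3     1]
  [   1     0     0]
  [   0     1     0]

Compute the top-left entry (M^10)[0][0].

(M^10)[0][0] is the top entry after applying M 10 times to the unit state (1, 0, 0). Equivalently it is h_{12} for the auxiliary sequence (h_n) obeying the same recurrence with h_2 = 1 and h_i = 0 for 0 ≤ i < 2:
h_3 = -1·1 + -3·0 + 1·0 = -1
h_4 = -1·-1 + -3·1 + 1·0 = -2
h_5 = -1·-2 + -3·-1 + 1·1 = 6
h_6 = -1·6 + -3·-2 + 1·-1 = -1
h_7 = -1·-1 + -3·6 + 1·-2 = -19
h_8 = -1·-19 + -3·-1 + 1·6 = 28
h_9 = -1·28 + -3·-19 + 1·-1 = 28
h_10 = -1·28 + -3·28 + 1·-19 = -131
h_11 = -1·-131 + -3·28 + 1·28 = 75
h_12 = -1·75 + -3·-131 + 1·28 = 346

346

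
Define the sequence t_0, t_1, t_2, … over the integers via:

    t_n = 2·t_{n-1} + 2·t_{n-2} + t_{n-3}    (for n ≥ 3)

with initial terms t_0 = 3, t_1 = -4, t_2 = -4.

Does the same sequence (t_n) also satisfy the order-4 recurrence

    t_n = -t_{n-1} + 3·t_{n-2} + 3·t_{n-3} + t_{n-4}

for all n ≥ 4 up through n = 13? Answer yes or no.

no

Terms t_0..t_13: 3, -4, -4, -13, -38, -106, -301, -852, -2412, -6829, -19334, -54738, -154973, -438756
n=4: candidate gives -8, actual t_4 = -38 ✗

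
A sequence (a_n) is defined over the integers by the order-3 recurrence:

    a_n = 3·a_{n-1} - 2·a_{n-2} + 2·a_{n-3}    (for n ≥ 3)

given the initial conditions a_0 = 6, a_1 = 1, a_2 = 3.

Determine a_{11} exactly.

32071

a_3 = 3·3 + -2·1 + 2·6 = 19
a_4 = 3·19 + -2·3 + 2·1 = 53
a_5 = 3·53 + -2·19 + 2·3 = 127
a_6 = 3·127 + -2·53 + 2·19 = 313
a_7 = 3·313 + -2·127 + 2·53 = 791
a_8 = 3·791 + -2·313 + 2·127 = 2001
a_9 = 3·2001 + -2·791 + 2·313 = 5047
a_10 = 3·5047 + -2·2001 + 2·791 = 12721
a_11 = 3·12721 + -2·5047 + 2·2001 = 32071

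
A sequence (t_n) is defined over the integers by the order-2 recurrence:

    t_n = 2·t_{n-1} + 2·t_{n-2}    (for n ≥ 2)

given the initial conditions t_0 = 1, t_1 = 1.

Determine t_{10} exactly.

t_2 = 2·1 + 2·1 = 4
t_3 = 2·4 + 2·1 = 10
t_4 = 2·10 + 2·4 = 28
t_5 = 2·28 + 2·10 = 76
t_6 = 2·76 + 2·28 = 208
t_7 = 2·208 + 2·76 = 568
t_8 = 2·568 + 2·208 = 1552
t_9 = 2·1552 + 2·568 = 4240
t_10 = 2·4240 + 2·1552 = 11584

11584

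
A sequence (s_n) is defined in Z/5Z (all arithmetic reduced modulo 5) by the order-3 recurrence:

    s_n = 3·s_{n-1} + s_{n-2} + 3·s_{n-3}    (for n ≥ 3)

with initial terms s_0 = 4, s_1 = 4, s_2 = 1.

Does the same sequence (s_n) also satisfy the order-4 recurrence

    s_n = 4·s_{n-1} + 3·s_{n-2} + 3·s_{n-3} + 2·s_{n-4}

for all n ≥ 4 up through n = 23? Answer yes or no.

no

Terms s_0..s_23: 4, 4, 1, 4, 0, 2, 3, 1, 2, 1, 3, 1, 4, 2, 3, 3, 3, 1, 0, 0, 3, 4, 0, 3
n=4: candidate gives 4, actual s_4 = 0 ✗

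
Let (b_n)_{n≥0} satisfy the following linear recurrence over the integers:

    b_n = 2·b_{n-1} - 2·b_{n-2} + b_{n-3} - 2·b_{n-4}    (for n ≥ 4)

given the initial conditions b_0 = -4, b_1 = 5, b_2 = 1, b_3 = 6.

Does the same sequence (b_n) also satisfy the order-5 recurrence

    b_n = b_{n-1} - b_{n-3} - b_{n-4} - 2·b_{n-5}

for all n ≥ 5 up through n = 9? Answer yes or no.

yes

Terms b_0..b_9: -4, 5, 1, 6, 23, 25, 8, -23, -83, -162
n=5: candidate gives 25, actual b_5 = 25 ✓
n=6: candidate gives 8, actual b_6 = 8 ✓
n=7: candidate gives -23, actual b_7 = -23 ✓
n=8: candidate gives -83, actual b_8 = -83 ✓
n=9: candidate gives -162, actual b_9 = -162 ✓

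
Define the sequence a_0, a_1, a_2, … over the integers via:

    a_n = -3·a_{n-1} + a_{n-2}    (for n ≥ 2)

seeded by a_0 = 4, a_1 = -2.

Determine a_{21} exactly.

a_2 = -3·-2 + 1·4 = 10
a_3 = -3·10 + 1·-2 = -32
a_4 = -3·-32 + 1·10 = 106
a_5 = -3·106 + 1·-32 = -350
a_6 = -3·-350 + 1·106 = 1156
a_7 = -3·1156 + 1·-350 = -3818
a_8 = -3·-3818 + 1·1156 = 12610
a_9 = -3·12610 + 1·-3818 = -41648
a_10 = -3·-41648 + 1·12610 = 137554
a_11 = -3·137554 + 1·-41648 = -454310
a_12 = -3·-454310 + 1·137554 = 1500484
a_13 = -3·1500484 + 1·-454310 = -4955762
a_14 = -3·-4955762 + 1·1500484 = 16367770
a_15 = -3·16367770 + 1·-4955762 = -54059072
a_16 = -3·-54059072 + 1·16367770 = 178544986
a_17 = -3·178544986 + 1·-54059072 = -589694030
a_18 = -3·-589694030 + 1·178544986 = 1947627076
a_19 = -3·1947627076 + 1·-589694030 = -6432575258
a_20 = -3·-6432575258 + 1·1947627076 = 21245352850
a_21 = -3·21245352850 + 1·-6432575258 = -70168633808

-70168633808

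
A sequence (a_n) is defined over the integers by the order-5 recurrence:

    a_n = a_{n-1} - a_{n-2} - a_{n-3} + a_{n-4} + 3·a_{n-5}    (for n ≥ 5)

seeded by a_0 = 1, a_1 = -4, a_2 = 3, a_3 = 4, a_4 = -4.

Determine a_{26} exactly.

20027

a_5 = 1·-4 + -1·4 + -1·3 + 1·-4 + 3·1 = -12
a_6 = 1·-12 + -1·-4 + -1·4 + 1·3 + 3·-4 = -21
a_7 = 1·-21 + -1·-12 + -1·-4 + 1·4 + 3·3 = 8
a_8 = 1·8 + -1·-21 + -1·-12 + 1·-4 + 3·4 = 49
a_9 = 1·49 + -1·8 + -1·-21 + 1·-12 + 3·-4 = 38
a_10 = 1·38 + -1·49 + -1·8 + 1·-21 + 3·-12 = -76
a_11 = 1·-76 + -1·38 + -1·49 + 1·8 + 3·-21 = -218
a_12 = 1·-218 + -1·-76 + -1·38 + 1·49 + 3·8 = -107
a_13 = 1·-107 + -1·-218 + -1·-76 + 1·38 + 3·49 = 372
a_14 = 1·372 + -1·-107 + -1·-218 + 1·-76 + 3·38 = 735
a_15 = 1·735 + -1·372 + -1·-107 + 1·-218 + 3·-76 = 24
a_16 = 1·24 + -1·735 + -1·372 + 1·-107 + 3·-218 = -1844
a_17 = 1·-1844 + -1·24 + -1·735 + 1·372 + 3·-107 = -2552
a_18 = 1·-2552 + -1·-1844 + -1·24 + 1·735 + 3·372 = 1119
a_19 = 1·1119 + -1·-2552 + -1·-1844 + 1·24 + 3·735 = 7744
a_20 = 1·7744 + -1·1119 + -1·-2552 + 1·-1844 + 3·24 = 7405
a_21 = 1·7405 + -1·7744 + -1·1119 + 1·-2552 + 3·-1844 = -9542
a_22 = 1·-9542 + -1·7405 + -1·7744 + 1·1119 + 3·-2552 = -31228
a_23 = 1·-31228 + -1·-9542 + -1·7405 + 1·7744 + 3·1119 = -17990
a_24 = 1·-17990 + -1·-31228 + -1·-9542 + 1·7405 + 3·7744 = 53417
a_25 = 1·53417 + -1·-17990 + -1·-31228 + 1·-9542 + 3·7405 = 115308
a_26 = 1·115308 + -1·53417 + -1·-17990 + 1·-31228 + 3·-9542 = 20027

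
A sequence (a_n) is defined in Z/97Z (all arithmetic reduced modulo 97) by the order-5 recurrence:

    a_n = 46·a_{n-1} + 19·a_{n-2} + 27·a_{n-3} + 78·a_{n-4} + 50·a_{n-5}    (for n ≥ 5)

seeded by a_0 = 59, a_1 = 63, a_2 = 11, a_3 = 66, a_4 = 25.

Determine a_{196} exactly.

a_5 = 46·25 + 19·66 + 27·11 + 78·63 + 50·59 = 89
a_6 = 46·89 + 19·25 + 27·66 + 78·11 + 50·63 = 77
a_7 = 46·77 + 19·89 + 27·25 + 78·66 + 50·11 = 63
a_8 = 46·63 + 19·77 + 27·89 + 78·25 + 50·66 = 83
a_9 = 46·83 + 19·63 + 27·77 + 78·89 + 50·25 = 57
a_10 = 46·57 + 19·83 + 27·63 + 78·77 + 50·89 = 60
Continuing the recurrence:
  a_11 = 7;  a_12 = 15;  a_13 = 78;  a_14 = 49;  a_15 = 24;  a_16 = 35
  a_17 = 38;  a_18 = 16;  a_19 = 32;  a_20 = 39;  a_21 = 79;  a_22 = 45
  a_23 = 63;  a_24 = 52;  a_25 = 15;  a_26 = 72;  a_27 = 40;  a_28 = 52
  a_29 = 39;  a_30 = 43;  a_31 = 76;  a_32 = 73;  a_33 = 62;  a_34 = 52
  a_35 = 39;  a_36 = 79;  a_37 = 6;  a_38 = 92;  a_39 = 93;  a_40 = 41
  a_41 = 79;  a_42 = 44;  a_43 = 93;  a_44 = 60;  a_45 = 56;  a_46 = 29
  a_47 = 86;  a_48 = 23;  a_49 = 76;  a_50 = 65;  a_51 = 21;  a_52 = 65
  a_53 = 0;  a_54 = 2;  a_55 = 42;  a_56 = 39;  a_57 = 76;  a_58 = 95
  a_59 = 58;  a_60 = 27;  a_61 = 80;  a_62 = 91;  a_63 = 92;  a_64 = 32
  a_65 = 75;  a_66 = 83;  a_67 = 82;  a_68 = 17;  a_69 = 3;  a_70 = 95
  a_71 = 9;  a_72 = 63;  a_73 = 25;  a_74 = 62;  a_75 = 4;  a_76 = 29
  a_77 = 36;  a_78 = 59;  a_79 = 27;  a_80 = 74;  a_81 = 68;  a_82 = 25
  a_83 = 87;  a_84 = 49;  a_85 = 6;  a_86 = 79;  a_87 = 12;  a_88 = 8
  a_89 = 21;  a_90 = 47;  a_91 = 0;  a_92 = 65;  a_93 = 89;  a_94 = 54
  a_95 = 35;  a_96 = 21;  a_97 = 89;  a_98 = 35;  a_99 = 83;  a_100 = 89
  a_101 = 58;  a_102 = 6;  a_103 = 74;  a_104 = 74;  a_105 = 75;  a_106 = 37
  a_107 = 42;  a_108 = 67;  a_109 = 73;  a_110 = 82;  a_111 = 66;  a_112 = 20
  a_113 = 46;  a_114 = 65;  a_115 = 72;  a_116 = 76;  a_117 = 52;  a_118 = 55
  a_119 = 80;  a_120 = 40;  a_121 = 91;  a_122 = 28;  a_123 = 89;  a_124 = 41
  a_125 = 45;  a_126 = 55;  a_127 = 30;  a_128 = 36;  a_129 = 56;  a_130 = 37
  a_131 = 1;  a_132 = 70;  a_133 = 27;  a_134 = 40;  a_135 = 60;  a_136 = 59
  a_137 = 64;  a_138 = 67;  a_139 = 58;  a_140 = 79;  a_141 = 34;  a_142 = 59
  a_143 = 78;  a_144 = 42;  a_145 = 66;  a_146 = 20;  a_147 = 23;  a_148 = 17
  a_149 = 83;  a_150 = 19;  a_151 = 78;  a_152 = 33;  a_153 = 70;  a_154 = 42
  a_155 = 32;  a_156 = 61;  a_157 = 18;  a_158 = 24;  a_159 = 26;  a_160 = 57
  a_161 = 70;  a_162 = 17;  a_163 = 89;  a_164 = 25;  a_165 = 67;  a_166 = 19
  a_167 = 41;  a_168 = 77;  a_169 = 58;  a_170 = 79;  a_171 = 2;  a_172 = 60
  a_173 = 16;  a_174 = 31;  a_175 = 84;  a_176 = 62;  a_177 = 27;  a_178 = 49
  a_179 = 30;  a_180 = 48;  a_181 = 92;  a_182 = 68;  a_183 = 1;  a_184 = 45
  a_185 = 18;  a_186 = 71;  a_187 = 56;  a_188 = 17;  a_189 = 45;  a_190 = 61
  a_191 = 10;  a_192 = 73;  a_193 = 49;  a_194 = 55
a_195 = 46·55 + 19·49 + 27·73 + 78·10 + 50·61 = 47
a_196 = 46·47 + 19·55 + 27·49 + 78·73 + 50·10 = 54

54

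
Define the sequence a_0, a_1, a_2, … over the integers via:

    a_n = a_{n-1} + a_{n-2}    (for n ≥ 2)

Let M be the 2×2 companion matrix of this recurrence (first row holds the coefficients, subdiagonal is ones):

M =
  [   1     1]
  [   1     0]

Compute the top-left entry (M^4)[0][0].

5

(M^4)[0][0] is the top entry after applying M 4 times to the unit state (1, 0). Equivalently it is h_{5} for the auxiliary sequence (h_n) obeying the same recurrence with h_1 = 1 and h_i = 0 for 0 ≤ i < 1:
h_2 = 1·1 + 1·0 = 1
h_3 = 1·1 + 1·1 = 2
h_4 = 1·2 + 1·1 = 3
h_5 = 1·3 + 1·2 = 5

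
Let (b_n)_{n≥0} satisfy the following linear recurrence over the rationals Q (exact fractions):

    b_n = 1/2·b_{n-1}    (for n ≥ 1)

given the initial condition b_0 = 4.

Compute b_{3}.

b_1 = 1/2·4 = 2
b_2 = 1/2·2 = 1
b_3 = 1/2·1 = 1/2

1/2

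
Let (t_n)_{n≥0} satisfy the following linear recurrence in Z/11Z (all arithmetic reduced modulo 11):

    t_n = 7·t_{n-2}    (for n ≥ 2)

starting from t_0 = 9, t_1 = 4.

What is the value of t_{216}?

4

t_2 = 0·4 + 7·9 = 8
t_3 = 0·8 + 7·4 = 6
t_4 = 0·6 + 7·8 = 1
t_5 = 0·1 + 7·6 = 9
t_6 = 0·9 + 7·1 = 7
t_7 = 0·7 + 7·9 = 8
t_8 = 0·8 + 7·7 = 5
t_9 = 0·5 + 7·8 = 1
t_10 = 0·1 + 7·5 = 2
t_11 = 0·2 + 7·1 = 7
t_12 = 0·7 + 7·2 = 3
t_13 = 0·3 + 7·7 = 5
t_14 = 0·5 + 7·3 = 10
t_15 = 0·10 + 7·5 = 2
t_16 = 0·2 + 7·10 = 4
t_17 = 0·4 + 7·2 = 3
t_18 = 0·3 + 7·4 = 6
t_19 = 0·6 + 7·3 = 10
t_20 = 0·10 + 7·6 = 9
t_21 = 0·9 + 7·10 = 4
(t_20, t_21) = (9, 4) = (t_0, t_1), so the sequence has period 20.
216 ≡ 16 (mod 20), hence t_216 = t_16 = 4.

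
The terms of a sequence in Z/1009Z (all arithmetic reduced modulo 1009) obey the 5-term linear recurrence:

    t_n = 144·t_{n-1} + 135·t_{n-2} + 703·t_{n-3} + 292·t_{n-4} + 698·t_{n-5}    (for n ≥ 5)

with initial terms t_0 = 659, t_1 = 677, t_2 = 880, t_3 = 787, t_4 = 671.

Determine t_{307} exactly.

t_5 = 144·671 + 135·787 + 703·880 + 292·677 + 698·659 = 990
t_6 = 144·990 + 135·671 + 703·787 + 292·880 + 698·677 = 394
t_7 = 144·394 + 135·990 + 703·671 + 292·787 + 698·880 = 715
t_8 = 144·715 + 135·394 + 703·990 + 292·671 + 698·787 = 131
t_9 = 144·131 + 135·715 + 703·394 + 292·990 + 698·671 = 558
t_10 = 144·558 + 135·131 + 703·715 + 292·394 + 698·990 = 204
Continuing the recurrence:
  t_11 = 525;  t_12 = 529;  t_13 = 986;  t_14 = 328;  t_15 = 361;  t_16 = 658
  t_17 = 27;  t_18 = 425;  t_19 = 89;  t_20 = 534;  t_21 = 231;  t_22 = 95
  t_23 = 281;  t_24 = 871;  t_25 = 352;  t_26 = 853;  t_27 = 729;  t_28 = 876
  t_29 = 271;  t_30 = 157;  t_31 = 53;  t_32 = 199;  t_33 = 301;  t_34 = 419
  t_35 = 672;  t_36 = 943;  t_37 = 194;  t_38 = 544;  t_39 = 945;  t_40 = 594
  t_41 = 723;  t_42 = 709;  t_43 = 586;  t_44 = 863;  t_45 = 702;  t_46 = 272
  t_47 = 75;  t_48 = 331;  t_49 = 949;  t_50 = 322;  t_51 = 415;  t_52 = 180
  t_53 = 176;  t_54 = 23;  t_55 = 93;  t_56 = 153;  t_57 = 763;  t_58 = 572
  t_59 = 145;  t_60 = 446;  t_61 = 233;  t_62 = 312;  t_63 = 101;  t_64 = 882
  t_65 = 735;  t_66 = 755;  t_67 = 674;  t_68 = 422;  t_69 = 288;  t_70 = 108
  t_71 = 311;  t_72 = 881;  t_73 = 872;  t_74 = 495;  t_75 = 854;  t_76 = 762
  t_77 = 704;  t_78 = 917;  t_79 = 547;  t_80 = 553;  t_81 = 883;  t_82 = 507
  t_83 = 450;  t_84 = 711;  t_85 = 8;  t_86 = 362;  t_87 = 66;  t_88 = 490
  t_89 = 145;  t_90 = 538;  t_91 = 102;  t_92 = 26;  t_93 = 131;  t_94 = 245
  t_95 = 303;  t_96 = 383;  t_97 = 803;  t_98 = 482;  t_99 = 248;  t_100 = 810
  t_101 = 947;  t_102 = 301;  t_103 = 220;  t_104 = 447;  t_105 = 342;  t_106 = 115
  t_107 = 504;  t_108 = 148;  t_109 = 883;  t_110 = 846;  t_111 = 408;  t_112 = 117
  t_113 = 644;  t_114 = 498;  t_115 = 69;  t_116 = 277;  t_117 = 44;  t_118 = 37
  t_119 = 639;  t_120 = 703;  t_121 = 967;  t_122 = 424;  t_123 = 214;  t_124 = 501
  t_125 = 715;  t_126 = 830;  t_127 = 426;  t_128 = 36;  t_129 = 925;  t_130 = 456
  t_131 = 380;  t_132 = 839;  t_133 = 892;  t_134 = 171;  t_135 = 732;  t_136 = 511
  t_137 = 551;  t_138 = 566;  t_139 = 664;  t_140 = 655;  t_141 = 627;  t_142 = 719
  t_143 = 568;  t_144 = 3;  t_145 = 944;  t_146 = 691;  t_147 = 779;  t_148 = 138
  t_149 = 632;  t_150 = 423;  t_151 = 536;  t_152 = 255;  t_153 = 188;  t_154 = 11
  t_155 = 127;  t_156 = 170;  t_157 = 733;  t_158 = 78;  t_159 = 11;  t_160 = 768
  t_161 = 152;  t_162 = 762;  t_163 = 319;  t_164 = 249;  t_165 = 399;  t_166 = 186
  t_167 = 872;  t_168 = 65;  t_169 = 261;  t_170 = 342;  t_171 = 40;  t_172 = 354
  t_173 = 658;  t_174 = 672;  t_175 = 754;  t_176 = 84;  t_177 = 386;  t_178 = 325
  t_179 = 635;  t_180 = 961;  t_181 = 366;  t_182 = 316;  t_183 = 219;  t_184 = 931
  t_185 = 50;  t_186 = 930;  t_187 = 49;  t_188 = 187;  t_189 = 720;  t_190 = 647
  t_191 = 493;  t_192 = 589;  t_193 = 536;  t_194 = 106;  t_195 = 470;  t_196 = 206
  t_197 = 714;  t_198 = 394;  t_199 = 636;  t_200 = 703;  t_201 = 69;  t_202 = 983
  t_203 = 945;  t_204 = 883;  t_205 = 631;  t_206 = 820;  t_207 = 158;  t_208 = 162
  t_209 = 23;  t_210 = 862;  t_211 = 956;  t_212 = 984;  t_213 = 651;  t_214 = 6
  t_215 = 515;  t_216 = 982;  t_217 = 337;  t_218 = 383;  t_219 = 128;  t_220 = 766
  t_221 = 143;  t_222 = 44;  t_223 = 100;  t_224 = 15;  t_225 = 463;  t_226 = 418
  t_227 = 435;  t_228 = 113;  t_229 = 936;  t_230 = 37;  t_231 = 295;  t_232 = 821
  t_233 = 467;  t_234 = 240;  t_235 = 723;  t_236 = 337;  t_237 = 140;  t_238 = 321
  t_239 = 605;  t_240 = 517;  t_241 = 24;  t_242 = 871;  t_243 = 877;  t_244 = 565
  t_245 = 421;  t_246 = 379;  t_247 = 408;  t_248 = 458;  t_249 = 707;  t_250 = 365
  t_251 = 43;  t_252 = 350;  t_253 = 449;  t_254 = 586;  t_255 = 507;  t_256 = 633
  t_257 = 521;  t_258 = 486;  t_259 = 202;  t_260 = 773;  t_261 = 630;  t_262 = 136
  t_263 = 941;  t_264 = 880;  t_265 = 310;  t_266 = 787;  t_267 = 321;  t_268 = 729
  t_269 = 795;  t_270 = 858;  t_271 = 56;  t_272 = 724;  t_273 = 994;  t_274 = 6
  t_275 = 30;  t_276 = 903;  t_277 = 575;  t_278 = 142;  t_279 = 179;  t_280 = 244
  t_281 = 789;  t_282 = 835;  t_283 = 775;  t_284 = 488;  t_285 = 234;  t_286 = 109
  t_287 = 788;  t_288 = 432;  t_289 = 335;  t_290 = 52;  t_291 = 683;  t_292 = 982
  t_293 = 558;  t_294 = 688;  t_295 = 670;  t_296 = 115;  t_297 = 212;  t_298 = 570
  t_299 = 678;  t_300 = 505;  t_301 = 834;  t_302 = 591;  t_303 = 303;  t_304 = 561
  t_305 = 73
t_306 = 144·73 + 135·561 + 703·303 + 292·591 + 698·834 = 564
t_307 = 144·564 + 135·73 + 703·561 + 292·303 + 698·591 = 655

655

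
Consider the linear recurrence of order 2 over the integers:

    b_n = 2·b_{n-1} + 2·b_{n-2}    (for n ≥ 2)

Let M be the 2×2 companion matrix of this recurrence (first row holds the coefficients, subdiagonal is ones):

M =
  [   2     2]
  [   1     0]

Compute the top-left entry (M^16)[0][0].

(M^16)[0][0] is the top entry after applying M 16 times to the unit state (1, 0). Equivalently it is h_{17} for the auxiliary sequence (h_n) obeying the same recurrence with h_1 = 1 and h_i = 0 for 0 ≤ i < 1:
h_2 = 2·1 + 2·0 = 2
h_3 = 2·2 + 2·1 = 6
h_4 = 2·6 + 2·2 = 16
h_5 = 2·16 + 2·6 = 44
h_6 = 2·44 + 2·16 = 120
h_7 = 2·120 + 2·44 = 328
h_8 = 2·328 + 2·120 = 896
h_9 = 2·896 + 2·328 = 2448
h_10 = 2·2448 + 2·896 = 6688
h_11 = 2·6688 + 2·2448 = 18272
h_12 = 2·18272 + 2·6688 = 49920
h_13 = 2·49920 + 2·18272 = 136384
h_14 = 2·136384 + 2·49920 = 372608
h_15 = 2·372608 + 2·136384 = 1017984
h_16 = 2·1017984 + 2·372608 = 2781184
h_17 = 2·2781184 + 2·1017984 = 7598336

7598336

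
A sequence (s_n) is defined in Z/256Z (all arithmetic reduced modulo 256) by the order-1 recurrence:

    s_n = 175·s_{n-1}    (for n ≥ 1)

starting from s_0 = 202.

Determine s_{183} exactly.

86

s_1 = 175·202 = 22
s_2 = 175·22 = 10
s_3 = 175·10 = 214
s_4 = 175·214 = 74
s_5 = 175·74 = 150
s_6 = 175·150 = 138
s_7 = 175·138 = 86
s_8 = 175·86 = 202
(s_8) = (202) = (s_0), so the sequence has period 8.
183 ≡ 7 (mod 8), hence s_183 = s_7 = 86.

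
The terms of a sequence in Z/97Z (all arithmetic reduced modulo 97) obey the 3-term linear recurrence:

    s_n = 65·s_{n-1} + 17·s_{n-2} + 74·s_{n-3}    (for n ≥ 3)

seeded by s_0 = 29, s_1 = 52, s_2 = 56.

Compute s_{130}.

48

s_3 = 65·56 + 17·52 + 74·29 = 74
s_4 = 65·74 + 17·56 + 74·52 = 7
s_5 = 65·7 + 17·74 + 74·56 = 37
s_6 = 65·37 + 17·7 + 74·74 = 46
s_7 = 65·46 + 17·37 + 74·7 = 63
s_8 = 65·63 + 17·46 + 74·37 = 49
s_9 = 65·49 + 17·63 + 74·46 = 94
s_10 = 65·94 + 17·49 + 74·63 = 62
s_11 = 65·62 + 17·94 + 74·49 = 39
s_12 = 65·39 + 17·62 + 74·94 = 69
s_13 = 65·69 + 17·39 + 74·62 = 36
s_14 = 65·36 + 17·69 + 74·39 = 94
s_15 = 65·94 + 17·36 + 74·69 = 91
s_16 = 65·91 + 17·94 + 74·36 = 89
s_17 = 65·89 + 17·91 + 74·94 = 29
s_18 = 65·29 + 17·89 + 74·91 = 44
s_19 = 65·44 + 17·29 + 74·89 = 45
s_20 = 65·45 + 17·44 + 74·29 = 96
s_21 = 65·96 + 17·45 + 74·44 = 76
s_22 = 65·76 + 17·96 + 74·45 = 8
s_23 = 65·8 + 17·76 + 74·96 = 89
s_24 = 65·89 + 17·8 + 74·76 = 2
s_25 = 65·2 + 17·89 + 74·8 = 4
s_26 = 65·4 + 17·2 + 74·89 = 90
s_27 = 65·90 + 17·4 + 74·2 = 52
s_28 = 65·52 + 17·90 + 74·4 = 65
s_29 = 65·65 + 17·52 + 74·90 = 32
s_30 = 65·32 + 17·65 + 74·52 = 49
s_31 = 65·49 + 17·32 + 74·65 = 3
s_32 = 65·3 + 17·49 + 74·32 = 1
s_33 = 65·1 + 17·3 + 74·49 = 56
s_34 = 65·56 + 17·1 + 74·3 = 96
s_35 = 65·96 + 17·56 + 74·1 = 88
s_36 = 65·88 + 17·96 + 74·56 = 50
s_37 = 65·50 + 17·88 + 74·96 = 16
s_38 = 65·16 + 17·50 + 74·88 = 60
s_39 = 65·60 + 17·16 + 74·50 = 15
s_40 = 65·15 + 17·60 + 74·16 = 75
s_41 = 65·75 + 17·15 + 74·60 = 64
s_42 = 65·64 + 17·75 + 74·15 = 46
s_43 = 65·46 + 17·64 + 74·75 = 25
s_44 = 65·25 + 17·46 + 74·64 = 62
s_45 = 65·62 + 17·25 + 74·46 = 2
s_46 = 65·2 + 17·62 + 74·25 = 27
s_47 = 65·27 + 17·2 + 74·62 = 72
s_48 = 65·72 + 17·27 + 74·2 = 49
s_49 = 65·49 + 17·72 + 74·27 = 5
s_50 = 65·5 + 17·49 + 74·72 = 84
s_51 = 65·84 + 17·5 + 74·49 = 53
s_52 = 65·53 + 17·84 + 74·5 = 5
s_53 = 65·5 + 17·53 + 74·84 = 70
s_54 = 65·70 + 17·5 + 74·53 = 21
s_55 = 65·21 + 17·70 + 74·5 = 15
s_56 = 65·15 + 17·21 + 74·70 = 13
s_57 = 65·13 + 17·15 + 74·21 = 35
s_58 = 65·35 + 17·13 + 74·15 = 17
s_59 = 65·17 + 17·35 + 74·13 = 43
s_60 = 65·43 + 17·17 + 74·35 = 48
s_61 = 65·48 + 17·43 + 74·17 = 65
s_62 = 65·65 + 17·48 + 74·43 = 75
s_63 = 65·75 + 17·65 + 74·48 = 26
s_64 = 65·26 + 17·75 + 74·65 = 15
s_65 = 65·15 + 17·26 + 74·75 = 80
s_66 = 65·80 + 17·15 + 74·26 = 7
s_67 = 65·7 + 17·80 + 74·15 = 15
s_68 = 65·15 + 17·7 + 74·80 = 30
s_69 = 65·30 + 17·15 + 74·7 = 7
s_70 = 65·7 + 17·30 + 74·15 = 38
s_71 = 65·38 + 17·7 + 74·30 = 56
s_72 = 65·56 + 17·38 + 74·7 = 51
s_73 = 65·51 + 17·56 + 74·38 = 95
s_74 = 65·95 + 17·51 + 74·56 = 31
s_75 = 65·31 + 17·95 + 74·51 = 32
s_76 = 65·32 + 17·31 + 74·95 = 34
s_77 = 65·34 + 17·32 + 74·31 = 4
s_78 = 65·4 + 17·34 + 74·32 = 5
s_79 = 65·5 + 17·4 + 74·34 = 96
s_80 = 65·96 + 17·5 + 74·4 = 25
s_81 = 65·25 + 17·96 + 74·5 = 38
s_82 = 65·38 + 17·25 + 74·96 = 8
s_83 = 65·8 + 17·38 + 74·25 = 9
s_84 = 65·9 + 17·8 + 74·38 = 41
s_85 = 65·41 + 17·9 + 74·8 = 15
s_86 = 65·15 + 17·41 + 74·9 = 10
s_87 = 65·10 + 17·15 + 74·41 = 59
s_88 = 65·59 + 17·10 + 74·15 = 71
s_89 = 65·71 + 17·59 + 74·10 = 53
s_90 = 65·53 + 17·71 + 74·59 = 94
s_91 = 65·94 + 17·53 + 74·71 = 43
s_92 = 65·43 + 17·94 + 74·53 = 70
s_93 = 65·70 + 17·43 + 74·94 = 15
s_94 = 65·15 + 17·70 + 74·43 = 12
s_95 = 65·12 + 17·15 + 74·70 = 7
s_96 = 65·7 + 17·12 + 74·15 = 23
s_97 = 65·23 + 17·7 + 74·12 = 77
s_98 = 65·77 + 17·23 + 74·7 = 94
s_99 = 65·94 + 17·77 + 74·23 = 3
s_100 = 65·3 + 17·94 + 74·77 = 22
s_101 = 65·22 + 17·3 + 74·94 = 95
s_102 = 65·95 + 17·22 + 74·3 = 78
s_103 = 65·78 + 17·95 + 74·22 = 68
s_104 = 65·68 + 17·78 + 74·95 = 69
s_105 = 65·69 + 17·68 + 74·78 = 64
s_106 = 65·64 + 17·69 + 74·68 = 83
s_107 = 65·83 + 17·64 + 74·69 = 46
s_108 = 65·46 + 17·83 + 74·64 = 19
s_109 = 65·19 + 17·46 + 74·83 = 11
s_110 = 65·11 + 17·19 + 74·46 = 77
s_111 = 65·77 + 17·11 + 74·19 = 2
s_112 = 65·2 + 17·77 + 74·11 = 22
s_113 = 65·22 + 17·2 + 74·77 = 81
s_114 = 65·81 + 17·22 + 74·2 = 64
s_115 = 65·64 + 17·81 + 74·22 = 84
s_116 = 65·84 + 17·64 + 74·81 = 29
s_117 = 65·29 + 17·84 + 74·64 = 95
s_118 = 65·95 + 17·29 + 74·84 = 80
s_119 = 65·80 + 17·95 + 74·29 = 37
s_120 = 65·37 + 17·80 + 74·95 = 28
s_121 = 65·28 + 17·37 + 74·80 = 27
s_122 = 65·27 + 17·28 + 74·37 = 22
s_123 = 65·22 + 17·27 + 74·28 = 81
s_124 = 65·81 + 17·22 + 74·27 = 71
s_125 = 65·71 + 17·81 + 74·22 = 54
s_126 = 65·54 + 17·71 + 74·81 = 41
s_127 = 65·41 + 17·54 + 74·71 = 10
s_128 = 65·10 + 17·41 + 74·54 = 8
s_129 = 65·8 + 17·10 + 74·41 = 38
s_130 = 65·38 + 17·8 + 74·10 = 48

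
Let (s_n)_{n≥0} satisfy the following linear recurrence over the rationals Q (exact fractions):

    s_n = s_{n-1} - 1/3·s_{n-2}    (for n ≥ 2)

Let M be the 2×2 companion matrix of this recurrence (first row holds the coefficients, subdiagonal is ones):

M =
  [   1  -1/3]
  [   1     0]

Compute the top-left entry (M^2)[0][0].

2/3

(M^2)[0][0] is the top entry after applying M 2 times to the unit state (1, 0). Equivalently it is h_{3} for the auxiliary sequence (h_n) obeying the same recurrence with h_1 = 1 and h_i = 0 for 0 ≤ i < 1:
h_2 = 1·1 + -1/3·0 = 1
h_3 = 1·1 + -1/3·1 = 2/3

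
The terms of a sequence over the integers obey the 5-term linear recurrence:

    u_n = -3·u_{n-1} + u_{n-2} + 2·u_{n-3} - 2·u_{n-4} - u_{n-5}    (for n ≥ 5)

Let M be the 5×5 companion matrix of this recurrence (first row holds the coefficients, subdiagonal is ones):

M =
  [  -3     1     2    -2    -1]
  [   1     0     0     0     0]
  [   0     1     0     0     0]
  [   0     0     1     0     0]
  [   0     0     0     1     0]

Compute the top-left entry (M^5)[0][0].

(M^5)[0][0] is the top entry after applying M 5 times to the unit state (1, 0, 0, 0, 0). Equivalently it is h_{9} for the auxiliary sequence (h_n) obeying the same recurrence with h_4 = 1 and h_i = 0 for 0 ≤ i < 4:
h_5 = -3·1 + 1·0 + 2·0 + -2·0 + -1·0 = -3
h_6 = -3·-3 + 1·1 + 2·0 + -2·0 + -1·0 = 10
h_7 = -3·10 + 1·-3 + 2·1 + -2·0 + -1·0 = -31
h_8 = -3·-31 + 1·10 + 2·-3 + -2·1 + -1·0 = 95
h_9 = -3·95 + 1·-31 + 2·10 + -2·-3 + -1·1 = -291

-291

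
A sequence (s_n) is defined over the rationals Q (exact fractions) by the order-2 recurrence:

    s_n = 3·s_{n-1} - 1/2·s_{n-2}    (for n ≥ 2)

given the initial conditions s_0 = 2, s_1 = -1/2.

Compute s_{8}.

-10415/8

s_2 = 3·-1/2 + -1/2·2 = -5/2
s_3 = 3·-5/2 + -1/2·-1/2 = -29/4
s_4 = 3·-29/4 + -1/2·-5/2 = -41/2
s_5 = 3·-41/2 + -1/2·-29/4 = -463/8
s_6 = 3·-463/8 + -1/2·-41/2 = -1307/8
s_7 = 3·-1307/8 + -1/2·-463/8 = -7379/16
s_8 = 3·-7379/16 + -1/2·-1307/8 = -10415/8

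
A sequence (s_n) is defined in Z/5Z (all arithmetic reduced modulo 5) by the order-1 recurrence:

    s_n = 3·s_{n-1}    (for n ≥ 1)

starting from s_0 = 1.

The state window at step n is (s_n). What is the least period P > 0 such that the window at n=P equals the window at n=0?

4

n=0: window = (1)
n=1: window = (3)
n=2: window = (4)
n=3: window = (2)
n=4: window = (1)
window at n=4 equals window at n=0 → period = 4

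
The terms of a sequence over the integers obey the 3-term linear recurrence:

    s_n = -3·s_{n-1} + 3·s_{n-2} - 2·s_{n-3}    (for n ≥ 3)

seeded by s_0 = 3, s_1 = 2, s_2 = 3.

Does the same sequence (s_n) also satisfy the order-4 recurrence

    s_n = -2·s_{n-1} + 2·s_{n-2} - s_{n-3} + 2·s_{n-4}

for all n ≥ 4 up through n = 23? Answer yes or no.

no

Terms s_0..s_23: 3, 2, 3, -9, 32, -129, 501, -1954, 7623, -29733, 115976, -452373, 1764513, -6882610, 26846115, -104715201, 408449168, -1593185337, 6214333917, -24239456098, 94547740719, -368790258285, 1438492909208, -5610944983917
n=4: candidate gives 28, actual s_4 = 32 ✗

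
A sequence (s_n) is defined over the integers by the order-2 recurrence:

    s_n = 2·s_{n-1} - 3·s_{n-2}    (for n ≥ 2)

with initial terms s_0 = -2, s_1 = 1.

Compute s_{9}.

409

s_2 = 2·1 + -3·-2 = 8
s_3 = 2·8 + -3·1 = 13
s_4 = 2·13 + -3·8 = 2
s_5 = 2·2 + -3·13 = -35
s_6 = 2·-35 + -3·2 = -76
s_7 = 2·-76 + -3·-35 = -47
s_8 = 2·-47 + -3·-76 = 134
s_9 = 2·134 + -3·-47 = 409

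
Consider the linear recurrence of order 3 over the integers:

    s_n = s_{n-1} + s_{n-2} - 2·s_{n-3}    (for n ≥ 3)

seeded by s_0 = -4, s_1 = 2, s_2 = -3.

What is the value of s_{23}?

s_3 = 1·-3 + 1·2 + -2·-4 = 7
s_4 = 1·7 + 1·-3 + -2·2 = 0
s_5 = 1·0 + 1·7 + -2·-3 = 13
s_6 = 1·13 + 1·0 + -2·7 = -1
s_7 = 1·-1 + 1·13 + -2·0 = 12
s_8 = 1·12 + 1·-1 + -2·13 = -15
s_9 = 1·-15 + 1·12 + -2·-1 = -1
s_10 = 1·-1 + 1·-15 + -2·12 = -40
s_11 = 1·-40 + 1·-1 + -2·-15 = -11
s_12 = 1·-11 + 1·-40 + -2·-1 = -49
s_13 = 1·-49 + 1·-11 + -2·-40 = 20
s_14 = 1·20 + 1·-49 + -2·-11 = -7
s_15 = 1·-7 + 1·20 + -2·-49 = 111
s_16 = 1·111 + 1·-7 + -2·20 = 64
s_17 = 1·64 + 1·111 + -2·-7 = 189
s_18 = 1·189 + 1·64 + -2·111 = 31
s_19 = 1·31 + 1·189 + -2·64 = 92
s_20 = 1·92 + 1·31 + -2·189 = -255
s_21 = 1·-255 + 1·92 + -2·31 = -225
s_22 = 1·-225 + 1·-255 + -2·92 = -664
s_23 = 1·-664 + 1·-225 + -2·-255 = -379

-379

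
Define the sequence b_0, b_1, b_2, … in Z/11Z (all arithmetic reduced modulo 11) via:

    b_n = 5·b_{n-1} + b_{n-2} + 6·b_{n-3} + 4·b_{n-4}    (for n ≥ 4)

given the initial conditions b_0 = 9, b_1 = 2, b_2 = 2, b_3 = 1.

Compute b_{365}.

b_4 = 5·1 + 1·2 + 6·2 + 4·9 = 0
b_5 = 5·0 + 1·1 + 6·2 + 4·2 = 10
b_6 = 5·10 + 1·0 + 6·1 + 4·2 = 9
b_7 = 5·9 + 1·10 + 6·0 + 4·1 = 4
b_8 = 5·4 + 1·9 + 6·10 + 4·0 = 1
b_9 = 5·1 + 1·4 + 6·9 + 4·10 = 4
Continuing the recurrence:
  b_10 = 4;  b_11 = 2;  b_12 = 9;  b_13 = 10;  b_14 = 10;  b_15 = 1
  b_16 = 1;  b_17 = 7;  b_18 = 5;  b_19 = 9;  b_20 = 8;  b_21 = 8
  b_22 = 1;  b_23 = 9;  b_24 = 5;  b_25 = 6;  b_26 = 5;  b_27 = 9
  b_28 = 7;  b_29 = 10;  b_30 = 10;  b_31 = 6;  b_32 = 7;  b_33 = 9
  b_34 = 7;  b_35 = 0;  b_36 = 1;  b_37 = 6;  b_38 = 4;  b_39 = 10
  b_40 = 6;  b_41 = 0;  b_42 = 5;  b_43 = 2;  b_44 = 6;  b_45 = 7
  b_46 = 7;  b_47 = 9;  b_48 = 8;  b_49 = 9;  b_50 = 3;  b_51 = 9
  b_52 = 2;  b_53 = 7;  b_54 = 4;  b_55 = 9;  b_56 = 0;  b_57 = 6
  b_58 = 1;  b_59 = 3;  b_60 = 8;  b_61 = 7;  b_62 = 10;  b_63 = 7
  b_64 = 9;  b_65 = 8;  b_66 = 10;  b_67 = 8;  b_68 = 2;  b_69 = 0
  b_70 = 2;  b_71 = 10;  b_72 = 5;  b_73 = 3;  b_74 = 0;  b_75 = 7
  b_76 = 7;  b_77 = 10;  b_78 = 0;  b_79 = 3;  b_80 = 4;  b_81 = 8
  b_82 = 7;  b_83 = 2;  b_84 = 4;  b_85 = 8;  b_86 = 7;  b_87 = 9
  b_88 = 6;  b_89 = 3;  b_90 = 4;  b_91 = 7;  b_92 = 4;  b_93 = 8
  b_94 = 3;  b_95 = 9;  b_96 = 2;  b_97 = 3;  b_98 = 6;  b_99 = 4
  b_100 = 8;  b_101 = 4;  b_102 = 10;  b_103 = 8;  b_104 = 7;  b_105 = 9
  b_106 = 8;  b_107 = 2;  b_108 = 1;  b_109 = 3;  b_110 = 5;  b_111 = 9
  b_112 = 6;  b_113 = 4;  b_114 = 1;  b_115 = 4;  b_116 = 3;  b_117 = 8
  b_118 = 5;  b_119 = 1;  b_120 = 4;  b_121 = 6;  b_122 = 5;  b_123 = 4
  b_124 = 0;  b_125 = 3;  b_126 = 4;  b_127 = 6;  b_128 = 8;  b_129 = 5
  b_130 = 8;  b_131 = 7;  b_132 = 6;  b_133 = 6;  b_134 = 0;  b_135 = 4
  b_136 = 3;  b_137 = 10;  b_138 = 0;  b_139 = 0;  b_140 = 6;  b_141 = 4
  b_142 = 4;  b_143 = 5;  b_144 = 0;  b_145 = 1;  b_146 = 7;  b_147 = 1
  b_148 = 7;  b_149 = 5;  b_150 = 0;  b_151 = 7;  b_152 = 5;  b_153 = 8
  b_154 = 10;  b_155 = 6;  b_156 = 9;  b_157 = 0;  b_158 = 8;  b_159 = 8
  b_160 = 7;  b_161 = 3;  b_162 = 3;  b_163 = 4;  b_164 = 3;  b_165 = 5
  b_166 = 9;  b_167 = 7;  b_168 = 9;  b_169 = 5;  b_170 = 2;  b_171 = 9
  b_172 = 3;  b_173 = 1;  b_174 = 4;  b_175 = 9;  b_176 = 1;  b_177 = 9
  b_178 = 6;  b_179 = 4;  b_180 = 7;  b_181 = 1;  b_182 = 5;  b_183 = 7
  b_184 = 8;  b_185 = 4;  b_186 = 2;  b_187 = 2;  b_188 = 2;  b_189 = 7
  b_190 = 2;  b_191 = 4;  b_192 = 6;  b_193 = 8;  b_194 = 1;  b_195 = 10
  b_196 = 2;  b_197 = 3;  b_198 = 4;  b_199 = 9;  b_200 = 9;  b_201 = 2
  b_202 = 1;  b_203 = 9;  b_204 = 6;  b_205 = 9;  b_206 = 10;  b_207 = 10
  b_208 = 6;  b_209 = 4;  b_210 = 5;  b_211 = 6;  b_212 = 6;  b_213 = 5
  b_214 = 10;  b_215 = 5;  b_216 = 1;  b_217 = 2;  b_218 = 4;  b_219 = 4
  b_220 = 7;  b_221 = 5;  b_222 = 6;  b_223 = 5;  b_224 = 1;  b_225 = 0
  b_226 = 0;  b_227 = 4;  b_228 = 2;  b_229 = 3;  b_230 = 8;  b_231 = 5
  b_232 = 4;  b_233 = 8;  b_234 = 7;  b_235 = 10;  b_236 = 0;  b_237 = 7
  b_238 = 2;  b_239 = 2;  b_240 = 10;  b_241 = 4;  b_242 = 6;  b_243 = 3
  b_244 = 8;  b_245 = 7;  b_246 = 8;  b_247 = 8;  b_248 = 1;  b_249 = 1
  b_250 = 9;  b_251 = 7;  b_252 = 10;  b_253 = 5;  b_254 = 3;  b_255 = 9
  b_256 = 8;  b_257 = 10;  b_258 = 3;  b_259 = 10;  b_260 = 2;  b_261 = 1
  b_262 = 2;  b_263 = 8;  b_264 = 1;  b_265 = 7;  b_266 = 4;  b_267 = 10
  b_268 = 1;  b_269 = 1;  b_270 = 5;  b_271 = 6;  b_272 = 1;  b_273 = 1
  b_274 = 7;  b_275 = 0;  b_276 = 6;  b_277 = 10;  b_278 = 7;  b_279 = 4
  b_280 = 1;  b_281 = 3;  b_282 = 2;  b_283 = 2;  b_284 = 1;  b_285 = 9
  b_286 = 0;  b_287 = 1;  b_288 = 8;  b_289 = 0;  b_290 = 3;  b_291 = 1
  b_292 = 7;  b_293 = 10;  b_294 = 9;  b_295 = 2;  b_296 = 8;  b_297 = 4
  b_298 = 10;  b_299 = 0;  b_300 = 0;  b_301 = 10;  b_302 = 2;  b_303 = 9
  b_304 = 8;  b_305 = 2;  b_306 = 3;  b_307 = 2;  b_308 = 2;  b_309 = 5
  b_310 = 7;  b_311 = 5;  b_312 = 4;  b_313 = 10;  b_314 = 2;  b_315 = 9
  b_316 = 2;  b_317 = 5;  b_318 = 1;  b_319 = 3;  b_320 = 10;  b_321 = 2
  b_322 = 9;  b_323 = 9;  b_324 = 7;  b_325 = 7;  b_326 = 0;  b_327 = 8
  b_328 = 0;  b_329 = 3;  b_330 = 8;  b_331 = 9;  b_332 = 5;  b_333 = 6
  b_334 = 0;  b_335 = 6;  b_336 = 9;  b_337 = 9;  b_338 = 2;  b_339 = 9
  b_340 = 5;  b_341 = 5;  b_342 = 4;  b_343 = 3;  b_344 = 3;  b_345 = 7
  b_346 = 6;  b_347 = 1;  b_348 = 10;  b_349 = 5;  b_350 = 10;  b_351 = 9
  b_352 = 4;  b_353 = 10;  b_354 = 5;  b_355 = 7;  b_356 = 6;  b_357 = 8
  b_358 = 9;  b_359 = 7;  b_360 = 6;  b_361 = 2;  b_362 = 6;  b_363 = 8
b_364 = 5·8 + 1·6 + 6·2 + 4·6 = 5
b_365 = 5·5 + 1·8 + 6·6 + 4·2 = 0

0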